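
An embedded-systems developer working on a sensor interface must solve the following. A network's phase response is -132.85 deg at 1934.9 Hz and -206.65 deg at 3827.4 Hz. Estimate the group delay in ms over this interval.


Group delay from phase difference:
tau = -d(phi)/d(omega)
d(phi) = -73.8 deg = -1.288053 rad
d(omega) = 2*pi*(3827.4 - 1934.9) = 11890.9282 rad/s
tau = -(-1.288053) / 11890.9282
    = 0.1083 ms

0.1083 ms


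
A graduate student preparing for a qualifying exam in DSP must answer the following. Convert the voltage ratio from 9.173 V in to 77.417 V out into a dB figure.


Voltage gain in dB:
G = 20 * log10(Vout / Vin)
  = 20 * log10(77.417 / 9.173)
  = 20 * log10(8.43966)
  = 20 * 0.926325
  = 18.53 dB

18.53 dB


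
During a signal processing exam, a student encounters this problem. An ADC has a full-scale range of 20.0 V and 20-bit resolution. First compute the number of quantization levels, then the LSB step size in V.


Step 1 — number of quantization levels:
L = 2^N = 2^20 = 1048576

Step 2 — LSB step size:
delta = Vfs / L
      = 20.0 / 1048576
      = 1.907e-05 V

Levels = 1048576; step size = 1.907e-05 V


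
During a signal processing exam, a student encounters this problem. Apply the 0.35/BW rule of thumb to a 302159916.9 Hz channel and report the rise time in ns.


Rise time from bandwidth relationship:
tr = 0.35 / BW
   = 0.35 / 302159916.9
   = 1.158327033e-09 s
   = 1.1583 ns

1.1583 ns


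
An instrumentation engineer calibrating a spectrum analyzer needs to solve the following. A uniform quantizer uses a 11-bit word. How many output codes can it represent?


Number of quantization levels = 2^N
= 2^11
= 2048

2048


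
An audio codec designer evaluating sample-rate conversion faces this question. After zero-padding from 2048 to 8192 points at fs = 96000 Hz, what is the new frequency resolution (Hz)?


Frequency resolution after zero-padding:
N_padded = 2048 * 4 = 8192
df = fs / N_padded
   = 96000 / 8192
   = 11.7188 Hz

11.7188 Hz


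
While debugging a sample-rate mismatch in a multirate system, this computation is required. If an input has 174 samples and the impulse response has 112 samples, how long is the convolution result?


Linear convolution output length:
L = N + M - 1
  = 174 + 112 - 1
  = 285 samples

285


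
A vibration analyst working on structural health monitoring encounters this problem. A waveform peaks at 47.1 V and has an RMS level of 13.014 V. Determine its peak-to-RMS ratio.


Crest factor is the ratio of peak to RMS:
CF = V_peak / V_rms
   = 47.1 / 13.014
   = 3.6192

3.6192


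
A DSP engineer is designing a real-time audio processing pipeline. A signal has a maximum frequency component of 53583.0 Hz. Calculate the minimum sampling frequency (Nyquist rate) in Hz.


The Nyquist rate is twice the maximum frequency component.
fs_min = 2 * fmax
      = 2 * 53583.0
      = 107166.0 Hz

107166.0


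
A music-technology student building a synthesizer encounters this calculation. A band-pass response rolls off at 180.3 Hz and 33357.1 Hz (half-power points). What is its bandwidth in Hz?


Bandwidth is the difference of -3dB frequencies:
BW = f_high - f_low
   = 33357.1 - 180.3
   = 33176.8 Hz

33176.8 Hz


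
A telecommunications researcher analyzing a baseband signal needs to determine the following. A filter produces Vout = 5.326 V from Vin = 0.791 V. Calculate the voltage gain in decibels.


Voltage gain in dB:
G = 20 * log10(Vout / Vin)
  = 20 * log10(5.326 / 0.791)
  = 20 * log10(6.733249)
  = 20 * 0.828225
  = 16.56 dB

16.56 dB


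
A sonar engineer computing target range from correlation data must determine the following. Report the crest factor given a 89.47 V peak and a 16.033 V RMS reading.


Crest factor is the ratio of peak to RMS:
CF = V_peak / V_rms
   = 89.47 / 16.033
   = 5.5804

5.5804


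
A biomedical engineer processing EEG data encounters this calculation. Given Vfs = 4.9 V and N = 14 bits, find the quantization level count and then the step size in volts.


Step 1 — number of quantization levels:
L = 2^N = 2^14 = 16384

Step 2 — LSB step size:
delta = Vfs / L
      = 4.9 / 16384
      = 0.00029907 V

Levels = 16384; step size = 0.00029907 V


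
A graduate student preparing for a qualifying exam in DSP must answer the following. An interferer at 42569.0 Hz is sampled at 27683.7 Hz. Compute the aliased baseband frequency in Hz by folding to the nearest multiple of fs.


Compute the nearest integer multiple of fs to the signal:
n = round(42569.0 / 27683.7) = 2
f_alias = |42569.0 - 2 * 27683.7|
        = |42569.0 - 55367.4|
        = 12798.4 Hz

12798.4


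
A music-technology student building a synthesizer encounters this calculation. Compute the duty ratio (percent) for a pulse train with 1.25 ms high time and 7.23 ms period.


Duty cycle as a percentage:
DC = (t_on / T) * 100
   = (1.25 / 7.23) * 100
   = 0.172891 * 100
   = 17.29 %

17.29 %


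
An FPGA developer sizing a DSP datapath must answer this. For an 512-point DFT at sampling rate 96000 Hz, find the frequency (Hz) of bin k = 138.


Frequency of DFT bin k:
f_k = k * fs / N
    = 138 * 96000 / 512
    = 13248000 / 512
    = 25875.0 Hz

25875.0 Hz


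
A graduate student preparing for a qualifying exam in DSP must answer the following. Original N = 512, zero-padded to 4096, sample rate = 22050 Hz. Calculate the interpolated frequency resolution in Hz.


Frequency resolution after zero-padding:
N_padded = 512 * 8 = 4096
df = fs / N_padded
   = 22050 / 4096
   = 5.3833 Hz

5.3833 Hz


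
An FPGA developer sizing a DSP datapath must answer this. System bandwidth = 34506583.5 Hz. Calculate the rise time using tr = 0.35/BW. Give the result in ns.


Rise time from bandwidth relationship:
tr = 0.35 / BW
   = 0.35 / 34506583.5
   = 1.014299199e-08 s
   = 10.143 ns

10.143 ns


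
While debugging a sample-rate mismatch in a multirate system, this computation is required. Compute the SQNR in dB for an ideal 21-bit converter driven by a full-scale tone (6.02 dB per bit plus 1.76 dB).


Theoretical SNR for a full-scale sinusoid:
SNR = 6.02 * N + 1.76
    = 6.02 * 21 + 1.76
    = 126.42 + 1.76
    = 128.18 dB

128.18 dB


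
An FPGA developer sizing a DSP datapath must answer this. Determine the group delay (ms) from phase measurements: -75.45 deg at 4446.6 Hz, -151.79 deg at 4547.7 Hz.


Group delay from phase difference:
tau = -d(phi)/d(omega)
d(phi) = -76.34 deg = -1.332384 rad
d(omega) = 2*pi*(4547.7 - 4446.6) = 635.23 rad/s
tau = -(-1.332384) / 635.23
    = 2.0975 ms

2.0975 ms


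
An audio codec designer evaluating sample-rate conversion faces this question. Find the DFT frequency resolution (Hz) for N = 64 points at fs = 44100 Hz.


DFT frequency resolution:
df = fs / N
   = 44100 / 64
   = 689.0625 Hz

689.0625 Hz


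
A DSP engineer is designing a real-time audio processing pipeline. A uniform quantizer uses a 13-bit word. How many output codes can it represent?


Number of quantization levels = 2^N
= 2^13
= 8192

8192


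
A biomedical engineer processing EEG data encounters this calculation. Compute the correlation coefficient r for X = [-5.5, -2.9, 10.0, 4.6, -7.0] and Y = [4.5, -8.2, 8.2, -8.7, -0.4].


Pearson correlation coefficient (population):
r = cov(X,Y) / (std(X) * std(Y))
Mean X = -0.16, Mean Y = -0.92
Cov(X,Y) = 8.6148
Std(X) = 6.460526, Std(Y) = 6.728269
r = 0.1982

0.1982


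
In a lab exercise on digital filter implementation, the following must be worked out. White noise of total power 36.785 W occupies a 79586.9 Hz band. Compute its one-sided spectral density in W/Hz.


Power spectral density:
PSD = P / BW
    = 36.785 / 79586.9
    = 0.0004622 W/Hz

0.0004622 W/Hz


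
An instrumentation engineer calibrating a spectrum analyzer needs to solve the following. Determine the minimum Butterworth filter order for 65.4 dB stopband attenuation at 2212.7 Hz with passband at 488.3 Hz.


Butterworth filter order formula:
n = log10(10^(A/10) - 1) / (2 * log10(f_stop/f_pass))
10^(65.4/10) - 1 = 3467367.5045
f_stop/f_pass = 2212.7 / 488.3 = 4.5314
n = 4.983 -> ceil = 5

5


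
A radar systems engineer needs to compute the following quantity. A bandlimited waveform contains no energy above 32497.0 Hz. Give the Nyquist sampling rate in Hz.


The Nyquist rate is twice the maximum frequency component.
fs_min = 2 * fmax
      = 2 * 32497.0
      = 64994.0 Hz

64994.0


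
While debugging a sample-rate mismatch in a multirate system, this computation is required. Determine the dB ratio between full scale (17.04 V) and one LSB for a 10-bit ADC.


Dynamic range from full-scale to LSB:
V_min = V_max / 2^bits = 17.04 / 2^10
DR = 20 * log10(V_max / V_min)
   = 20 * log10(2^10)
   = 20 * 10 * log10(2)
   = 60.21 dB

60.21 dB


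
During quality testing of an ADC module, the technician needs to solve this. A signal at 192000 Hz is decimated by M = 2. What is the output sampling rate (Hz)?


Decimation reduces the sample rate:
fs_out = fs_in / M
       = 192000 / 2
       = 96000.0 Hz

96000.0 Hz


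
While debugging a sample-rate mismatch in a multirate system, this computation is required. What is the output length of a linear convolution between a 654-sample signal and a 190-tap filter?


Linear convolution output length:
L = N + M - 1
  = 654 + 190 - 1
  = 843 samples

843


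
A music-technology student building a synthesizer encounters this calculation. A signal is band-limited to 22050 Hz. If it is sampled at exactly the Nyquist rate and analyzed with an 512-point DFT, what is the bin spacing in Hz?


Step 1 — Nyquist sampling rate:
fs = 2 * fmax = 2 * 22050 = 44100 Hz

Step 2 — DFT bin spacing:
df = fs / N = 44100 / 512 = 86.1328 Hz

86.1328 Hz


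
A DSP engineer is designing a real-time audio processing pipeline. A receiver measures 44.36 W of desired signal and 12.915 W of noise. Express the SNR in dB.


SNR in decibels:
SNR = 10 * log10(Ps / Pn)
    = 10 * log10(44.36 / 12.915)
    = 10 * log10(3.4348)
    = 10 * 0.5359
    = 5.36 dB

5.36 dB


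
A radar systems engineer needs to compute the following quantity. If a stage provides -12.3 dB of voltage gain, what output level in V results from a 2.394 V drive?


Output voltage from dB gain:
V_out = V_in * 10^(gain_dB / 20)
      = 2.394 * 10^(-12.3 / 20)
      = 2.394 * 0.242661
      = 0.5809 V

0.5809 V


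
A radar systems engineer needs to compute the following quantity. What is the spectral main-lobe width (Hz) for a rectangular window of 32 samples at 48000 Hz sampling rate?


Main lobe width for a rectangular window:
Width = 2 * fs / N
      = 2 * 48000 / 32
      = 96000 / 32
      = 3000.0 Hz

3000.0 Hz


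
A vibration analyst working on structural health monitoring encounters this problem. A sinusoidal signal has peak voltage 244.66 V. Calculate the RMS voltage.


RMS voltage for a sinusoidal waveform:
V_rms = V_peak / sqrt(2)
      = 244.66 / 1.414214
      = 173.001 V

173.001 V


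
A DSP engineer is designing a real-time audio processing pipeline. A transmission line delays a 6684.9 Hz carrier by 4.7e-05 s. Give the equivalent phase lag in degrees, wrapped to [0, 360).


Phase shift from frequency and time delay:
phi = 360 * f * t_delay
    = 360 * 6684.9 * 4.7e-05
    = 113.11 degrees
    mod 360 = 113.11 degrees

113.11 degrees


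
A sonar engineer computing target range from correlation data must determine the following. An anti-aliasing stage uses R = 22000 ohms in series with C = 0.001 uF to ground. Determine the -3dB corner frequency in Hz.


Cutoff frequency of a first-order RC filter:
fc = 1 / (2 * pi * R * C)
C = 0.001 uF = 1e-09 F
fc = 1 / (2 * pi * 22000 * 1e-09)
   = 1 / 0.00013823007675795
   = 7234.315595 Hz

7234.315595 Hz


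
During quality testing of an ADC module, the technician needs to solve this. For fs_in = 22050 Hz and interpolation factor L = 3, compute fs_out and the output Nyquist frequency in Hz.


Step 1 — output sample rate after interpolation by L:
fs_out = L * fs_in = 3 * 22050 = 66150 Hz

Step 2 — Nyquist frequency of the output stream:
f_Nyq = fs_out / 2 = 66150 / 2 = 33075.0 Hz

fs_out = 66150 Hz; f_Nyquist = 33075.0 Hz


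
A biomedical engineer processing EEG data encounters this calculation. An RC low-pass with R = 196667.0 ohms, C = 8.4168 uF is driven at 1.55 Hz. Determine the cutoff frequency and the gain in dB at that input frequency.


Step 1 — cutoff frequency:
fc = 1 / (2*pi*R*C)
C = 8.4168 uF = 8.4168e-06 F
fc = 1 / (2*pi*196667.0*8.4168e-06)
   = 0.0961483 Hz

Step 2 — magnitude at f = 1.55 Hz:
|H(f)| = 1 / sqrt(1 + (f/fc)^2)
f/fc = 1.55 / 0.0961483 = 16.12093
|H| = 1 / sqrt(1 + 259.884384) = 0.0619122
|H|_dB = 20*log10(0.0619122) = -24.16 dB

fc = 0.0961483 Hz; |H(1.55 Hz)| = -24.16 dB


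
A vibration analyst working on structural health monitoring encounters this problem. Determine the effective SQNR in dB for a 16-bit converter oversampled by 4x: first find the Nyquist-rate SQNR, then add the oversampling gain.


Step 1 — baseline SQNR at Nyquist:
SQNR_base = 6.02*N + 1.76
          = 6.02*16 + 1.76
          = 98.08 dB

Step 2 — oversampling processing gain:
G = 10*log10(OSR) = 10*log10(4) = 6.02 dB

Step 3 — total:
SQNR_total = 98.08 + 6.02 = 104.1 dB

Base SQNR = 98.08 dB; oversampled SQNR = 104.1 dB


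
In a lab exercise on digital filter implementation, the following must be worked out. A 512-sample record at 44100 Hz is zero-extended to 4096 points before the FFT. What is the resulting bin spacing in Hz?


Frequency resolution after zero-padding:
N_padded = 512 * 8 = 4096
df = fs / N_padded
   = 44100 / 4096
   = 10.7666 Hz

10.7666 Hz


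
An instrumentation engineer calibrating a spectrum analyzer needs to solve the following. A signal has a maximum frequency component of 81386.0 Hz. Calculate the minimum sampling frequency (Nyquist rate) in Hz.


The Nyquist rate is twice the maximum frequency component.
fs_min = 2 * fmax
      = 2 * 81386.0
      = 162772.0 Hz

162772.0


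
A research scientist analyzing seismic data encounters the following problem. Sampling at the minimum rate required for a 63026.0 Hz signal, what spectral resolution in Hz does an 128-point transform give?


Step 1 — Nyquist sampling rate:
fs = 2 * fmax = 2 * 63026.0 = 126052.0 Hz

Step 2 — DFT bin spacing:
df = fs / N = 126052.0 / 128 = 984.7812 Hz

984.7812 Hz


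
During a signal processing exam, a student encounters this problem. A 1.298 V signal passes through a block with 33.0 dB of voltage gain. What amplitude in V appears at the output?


Output voltage from dB gain:
V_out = V_in * 10^(gain_dB / 20)
      = 1.298 * 10^(33.0 / 20)
      = 1.298 * 44.668359
      = 57.9795 V

57.9795 V


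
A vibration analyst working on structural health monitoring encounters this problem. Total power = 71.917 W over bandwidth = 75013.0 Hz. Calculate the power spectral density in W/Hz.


Power spectral density:
PSD = P / BW
    = 71.917 / 75013.0
    = 0.00095873 W/Hz

0.00095873 W/Hz


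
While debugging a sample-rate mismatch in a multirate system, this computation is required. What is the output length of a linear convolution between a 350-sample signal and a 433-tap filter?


Linear convolution output length:
L = N + M - 1
  = 350 + 433 - 1
  = 782 samples

782


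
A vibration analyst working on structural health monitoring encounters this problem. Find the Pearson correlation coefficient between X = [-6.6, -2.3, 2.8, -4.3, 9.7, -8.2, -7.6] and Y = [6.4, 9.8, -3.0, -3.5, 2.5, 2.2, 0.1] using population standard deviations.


Pearson correlation coefficient (population):
r = cov(X,Y) / (std(X) * std(Y))
Mean X = -2.3571, Mean Y = 2.0714
Cov(X,Y) = -2.643061
Std(X) = 6.04007, Std(Y) = 4.46117
r = -0.0981

-0.0981


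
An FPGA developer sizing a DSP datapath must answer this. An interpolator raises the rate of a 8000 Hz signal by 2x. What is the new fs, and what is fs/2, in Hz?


Step 1 — output sample rate after interpolation by L:
fs_out = L * fs_in = 2 * 8000 = 16000 Hz

Step 2 — Nyquist frequency of the output stream:
f_Nyq = fs_out / 2 = 16000 / 2 = 8000.0 Hz

fs_out = 16000 Hz; f_Nyquist = 8000.0 Hz


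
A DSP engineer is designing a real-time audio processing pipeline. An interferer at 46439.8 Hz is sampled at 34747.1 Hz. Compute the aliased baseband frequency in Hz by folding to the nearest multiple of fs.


Compute the nearest integer multiple of fs to the signal:
n = round(46439.8 / 34747.1) = 1
f_alias = |46439.8 - 1 * 34747.1|
        = |46439.8 - 34747.1|
        = 11692.7 Hz

11692.7


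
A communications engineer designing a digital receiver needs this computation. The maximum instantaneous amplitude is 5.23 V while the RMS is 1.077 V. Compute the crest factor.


Crest factor is the ratio of peak to RMS:
CF = V_peak / V_rms
   = 5.23 / 1.077
   = 4.8561

4.8561


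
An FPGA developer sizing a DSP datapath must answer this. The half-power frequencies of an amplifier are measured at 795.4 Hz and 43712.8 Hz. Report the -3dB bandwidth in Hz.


Bandwidth is the difference of -3dB frequencies:
BW = f_high - f_low
   = 43712.8 - 795.4
   = 42917.4 Hz

42917.4 Hz


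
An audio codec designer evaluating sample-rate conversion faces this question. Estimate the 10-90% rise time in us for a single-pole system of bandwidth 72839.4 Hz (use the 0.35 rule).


Rise time from bandwidth relationship:
tr = 0.35 / BW
   = 0.35 / 72839.4
   = 4.80509175e-06 s
   = 4.8051 us

4.8051 us


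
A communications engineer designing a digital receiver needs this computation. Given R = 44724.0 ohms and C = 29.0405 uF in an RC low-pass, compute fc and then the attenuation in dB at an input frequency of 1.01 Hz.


Step 1 — cutoff frequency:
fc = 1 / (2*pi*R*C)
C = 29.0405 uF = 2.90405e-05 F
fc = 1 / (2*pi*44724.0*2.90405e-05)
   = 0.122539 Hz

Step 2 — magnitude at f = 1.01 Hz:
|H(f)| = 1 / sqrt(1 + (f/fc)^2)
f/fc = 1.01 / 0.122539 = 8.242274
|H| = 1 / sqrt(1 + 67.935081) = 0.1204425
|H|_dB = 20*log10(0.1204425) = -18.38 dB

fc = 0.122539 Hz; |H(1.01 Hz)| = -18.38 dB


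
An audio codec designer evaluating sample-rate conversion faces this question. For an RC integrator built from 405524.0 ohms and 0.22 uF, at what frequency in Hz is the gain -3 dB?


Cutoff frequency of a first-order RC filter:
fc = 1 / (2 * pi * R * C)
C = 0.22 uF = 2.2e-07 F
fc = 1 / (2 * pi * 405524.0 * 2.2e-07)
   = 1 / 0.56055613647191
   = 1.783943 Hz

1.783943 Hz


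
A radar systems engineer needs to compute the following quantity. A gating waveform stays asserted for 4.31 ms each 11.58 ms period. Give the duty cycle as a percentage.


Duty cycle as a percentage:
DC = (t_on / T) * 100
   = (4.31 / 11.58) * 100
   = 0.372193 * 100
   = 37.22 %

37.22 %


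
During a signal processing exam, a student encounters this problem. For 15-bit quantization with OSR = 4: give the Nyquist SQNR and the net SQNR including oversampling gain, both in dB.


Step 1 — baseline SQNR at Nyquist:
SQNR_base = 6.02*N + 1.76
          = 6.02*15 + 1.76
          = 92.06 dB

Step 2 — oversampling processing gain:
G = 10*log10(OSR) = 10*log10(4) = 6.02 dB

Step 3 — total:
SQNR_total = 92.06 + 6.02 = 98.08 dB

Base SQNR = 92.06 dB; oversampled SQNR = 98.08 dB


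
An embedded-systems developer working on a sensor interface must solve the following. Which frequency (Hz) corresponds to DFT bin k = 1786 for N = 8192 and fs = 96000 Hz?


Frequency of DFT bin k:
f_k = k * fs / N
    = 1786 * 96000 / 8192
    = 171456000 / 8192
    = 20929.688 Hz

20929.688 Hz


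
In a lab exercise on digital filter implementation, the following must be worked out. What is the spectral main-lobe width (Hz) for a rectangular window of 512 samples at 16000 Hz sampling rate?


Main lobe width for a rectangular window:
Width = 2 * fs / N
      = 2 * 16000 / 512
      = 32000 / 512
      = 62.5 Hz

62.5 Hz


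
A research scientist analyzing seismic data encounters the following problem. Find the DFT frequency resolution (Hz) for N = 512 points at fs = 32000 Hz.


DFT frequency resolution:
df = fs / N
   = 32000 / 512
   = 62.5 Hz

62.5 Hz


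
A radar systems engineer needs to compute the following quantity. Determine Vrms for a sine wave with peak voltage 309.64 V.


RMS voltage for a sinusoidal waveform:
V_rms = V_peak / sqrt(2)
      = 309.64 / 1.414214
      = 218.949 V

218.949 V


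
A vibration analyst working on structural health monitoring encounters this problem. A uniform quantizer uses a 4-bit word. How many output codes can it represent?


Number of quantization levels = 2^N
= 2^4
= 16

16


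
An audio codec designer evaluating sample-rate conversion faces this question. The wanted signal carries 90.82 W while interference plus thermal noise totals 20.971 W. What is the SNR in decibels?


SNR in decibels:
SNR = 10 * log10(Ps / Pn)
    = 10 * log10(90.82 / 20.971)
    = 10 * log10(4.3307)
    = 10 * 0.6366
    = 6.37 dB

6.37 dB


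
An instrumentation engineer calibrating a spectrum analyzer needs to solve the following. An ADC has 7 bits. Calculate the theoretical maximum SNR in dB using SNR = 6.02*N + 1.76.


Theoretical SNR for a full-scale sinusoid:
SNR = 6.02 * N + 1.76
    = 6.02 * 7 + 1.76
    = 42.14 + 1.76
    = 43.9 dB

43.9 dB


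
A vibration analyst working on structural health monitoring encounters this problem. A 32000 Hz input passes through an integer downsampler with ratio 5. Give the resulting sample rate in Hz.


Decimation reduces the sample rate:
fs_out = fs_in / M
       = 32000 / 5
       = 6400.0 Hz

6400.0 Hz


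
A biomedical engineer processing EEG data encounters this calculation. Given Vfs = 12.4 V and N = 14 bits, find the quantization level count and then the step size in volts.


Step 1 — number of quantization levels:
L = 2^N = 2^14 = 16384

Step 2 — LSB step size:
delta = Vfs / L
      = 12.4 / 16384
      = 0.00075684 V

Levels = 16384; step size = 0.00075684 V


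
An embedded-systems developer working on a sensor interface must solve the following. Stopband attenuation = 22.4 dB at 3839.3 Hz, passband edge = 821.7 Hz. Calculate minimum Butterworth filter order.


Butterworth filter order formula:
n = log10(10^(A/10) - 1) / (2 * log10(f_stop/f_pass))
10^(22.4/10) - 1 = 172.7801
f_stop/f_pass = 3839.3 / 821.7 = 4.6724
n = 1.6709 -> ceil = 2

2


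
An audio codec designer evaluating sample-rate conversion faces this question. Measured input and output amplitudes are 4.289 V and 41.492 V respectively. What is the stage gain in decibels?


Voltage gain in dB:
G = 20 * log10(Vout / Vin)
  = 20 * log10(41.492 / 4.289)
  = 20 * log10(9.67405)
  = 20 * 0.985608
  = 19.71 dB

19.71 dB


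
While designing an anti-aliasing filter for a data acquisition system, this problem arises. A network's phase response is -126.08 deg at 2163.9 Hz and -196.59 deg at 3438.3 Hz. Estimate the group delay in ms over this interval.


Group delay from phase difference:
tau = -d(phi)/d(omega)
d(phi) = -70.51 deg = -1.230632 rad
d(omega) = 2*pi*(3438.3 - 2163.9) = 8007.2914 rad/s
tau = -(-1.230632) / 8007.2914
    = 0.1537 ms

0.1537 ms


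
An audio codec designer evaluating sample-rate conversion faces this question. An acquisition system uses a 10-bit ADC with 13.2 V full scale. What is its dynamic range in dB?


Dynamic range from full-scale to LSB:
V_min = V_max / 2^bits = 13.2 / 2^10
DR = 20 * log10(V_max / V_min)
   = 20 * log10(2^10)
   = 20 * 10 * log10(2)
   = 60.21 dB

60.21 dB


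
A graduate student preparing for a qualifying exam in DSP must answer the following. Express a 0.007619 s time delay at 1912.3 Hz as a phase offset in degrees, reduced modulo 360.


Phase shift from frequency and time delay:
phi = 360 * f * t_delay
    = 360 * 1912.3 * 0.007619
    = 5245.13 degrees
    mod 360 = 205.13 degrees

205.13 degrees


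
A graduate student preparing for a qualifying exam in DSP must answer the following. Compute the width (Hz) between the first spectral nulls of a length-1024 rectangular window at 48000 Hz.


Main lobe width for a rectangular window:
Width = 2 * fs / N
      = 2 * 48000 / 1024
      = 96000 / 1024
      = 93.75 Hz

93.75 Hz


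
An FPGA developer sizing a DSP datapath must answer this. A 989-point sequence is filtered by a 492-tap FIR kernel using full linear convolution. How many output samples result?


Linear convolution output length:
L = N + M - 1
  = 989 + 492 - 1
  = 1480 samples

1480


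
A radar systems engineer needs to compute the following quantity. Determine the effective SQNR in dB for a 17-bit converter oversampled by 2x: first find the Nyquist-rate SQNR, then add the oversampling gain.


Step 1 — baseline SQNR at Nyquist:
SQNR_base = 6.02*N + 1.76
          = 6.02*17 + 1.76
          = 104.1 dB

Step 2 — oversampling processing gain:
G = 10*log10(OSR) = 10*log10(2) = 3.01 dB

Step 3 — total:
SQNR_total = 104.1 + 3.01 = 107.11 dB

Base SQNR = 104.1 dB; oversampled SQNR = 107.11 dB


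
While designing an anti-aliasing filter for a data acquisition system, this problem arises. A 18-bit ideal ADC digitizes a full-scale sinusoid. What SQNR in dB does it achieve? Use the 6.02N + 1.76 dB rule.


Theoretical SNR for a full-scale sinusoid:
SNR = 6.02 * N + 1.76
    = 6.02 * 18 + 1.76
    = 108.36 + 1.76
    = 110.12 dB

110.12 dB


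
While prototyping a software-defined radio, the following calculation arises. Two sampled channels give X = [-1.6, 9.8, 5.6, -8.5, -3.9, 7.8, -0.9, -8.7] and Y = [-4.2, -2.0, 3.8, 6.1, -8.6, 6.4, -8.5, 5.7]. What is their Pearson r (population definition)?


Pearson correlation coefficient (population):
r = cov(X,Y) / (std(X) * std(Y))
Mean X = -0.05, Mean Y = -0.1625
Cov(X,Y) = -0.249375
Std(X) = 6.659016, Std(Y) = 6.049161
r = -0.0062

-0.0062


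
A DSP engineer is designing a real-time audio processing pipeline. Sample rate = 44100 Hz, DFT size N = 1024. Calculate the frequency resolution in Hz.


DFT frequency resolution:
df = fs / N
   = 44100 / 1024
   = 43.0664 Hz

43.0664 Hz


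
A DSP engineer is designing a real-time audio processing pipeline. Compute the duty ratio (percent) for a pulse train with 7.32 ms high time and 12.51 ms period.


Duty cycle as a percentage:
DC = (t_on / T) * 100
   = (7.32 / 12.51) * 100
   = 0.585132 * 100
   = 58.51 %

58.51 %


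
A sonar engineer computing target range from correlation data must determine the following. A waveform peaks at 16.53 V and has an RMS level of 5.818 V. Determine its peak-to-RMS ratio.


Crest factor is the ratio of peak to RMS:
CF = V_peak / V_rms
   = 16.53 / 5.818
   = 2.8412

2.8412


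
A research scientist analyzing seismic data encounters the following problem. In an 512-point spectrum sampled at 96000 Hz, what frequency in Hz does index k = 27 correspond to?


Frequency of DFT bin k:
f_k = k * fs / N
    = 27 * 96000 / 512
    = 2592000 / 512
    = 5062.5 Hz

5062.5 Hz


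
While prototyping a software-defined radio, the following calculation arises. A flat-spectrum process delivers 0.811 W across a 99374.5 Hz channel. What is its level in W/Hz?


Power spectral density:
PSD = P / BW
    = 0.811 / 99374.5
    = 8.16e-06 W/Hz

8.16e-06 W/Hz


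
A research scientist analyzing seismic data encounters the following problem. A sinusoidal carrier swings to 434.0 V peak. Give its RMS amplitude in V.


RMS voltage for a sinusoidal waveform:
V_rms = V_peak / sqrt(2)
      = 434.0 / 1.414214
      = 306.884 V

306.884 V


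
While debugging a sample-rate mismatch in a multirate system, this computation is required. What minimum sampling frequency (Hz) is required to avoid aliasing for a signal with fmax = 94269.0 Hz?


The Nyquist rate is twice the maximum frequency component.
fs_min = 2 * fmax
      = 2 * 94269.0
      = 188538.0 Hz

188538.0


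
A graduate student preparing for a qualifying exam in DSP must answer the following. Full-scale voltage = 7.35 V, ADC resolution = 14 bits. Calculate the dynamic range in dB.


Dynamic range from full-scale to LSB:
V_min = V_max / 2^bits = 7.35 / 2^14
DR = 20 * log10(V_max / V_min)
   = 20 * log10(2^14)
   = 20 * 14 * log10(2)
   = 84.29 dB

84.29 dB


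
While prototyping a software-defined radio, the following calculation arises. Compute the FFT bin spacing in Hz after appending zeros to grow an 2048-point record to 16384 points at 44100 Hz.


Frequency resolution after zero-padding:
N_padded = 2048 * 8 = 16384
df = fs / N_padded
   = 44100 / 16384
   = 2.6917 Hz

2.6917 Hz


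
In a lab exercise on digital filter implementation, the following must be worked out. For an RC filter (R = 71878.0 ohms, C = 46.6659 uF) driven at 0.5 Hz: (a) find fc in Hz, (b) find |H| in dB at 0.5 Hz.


Step 1 — cutoff frequency:
fc = 1 / (2*pi*R*C)
C = 46.6659 uF = 4.66659e-05 F
fc = 1 / (2*pi*71878.0*4.66659e-05)
   = 0.0474487 Hz

Step 2 — magnitude at f = 0.5 Hz:
|H(f)| = 1 / sqrt(1 + (f/fc)^2)
f/fc = 0.5 / 0.0474487 = 10.537697
|H| = 1 / sqrt(1 + 111.043058) = 0.094473
|H|_dB = 20*log10(0.094473) = -20.49 dB

fc = 0.0474487 Hz; |H(0.5 Hz)| = -20.49 dB


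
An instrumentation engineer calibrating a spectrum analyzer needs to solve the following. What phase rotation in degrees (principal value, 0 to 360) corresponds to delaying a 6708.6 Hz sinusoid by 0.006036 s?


Phase shift from frequency and time delay:
phi = 360 * f * t_delay
    = 360 * 6708.6 * 0.006036
    = 14577.52 degrees
    mod 360 = 177.52 degrees

177.52 degrees


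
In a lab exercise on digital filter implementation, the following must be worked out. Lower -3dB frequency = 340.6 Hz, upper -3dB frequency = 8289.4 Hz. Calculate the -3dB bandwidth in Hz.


Bandwidth is the difference of -3dB frequencies:
BW = f_high - f_low
   = 8289.4 - 340.6
   = 7948.8 Hz

7948.8 Hz


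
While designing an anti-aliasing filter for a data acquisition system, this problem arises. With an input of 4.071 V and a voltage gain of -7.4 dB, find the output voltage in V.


Output voltage from dB gain:
V_out = V_in * 10^(gain_dB / 20)
      = 4.071 * 10^(-7.4 / 20)
      = 4.071 * 0.42658
      = 1.7366 V

1.7366 V


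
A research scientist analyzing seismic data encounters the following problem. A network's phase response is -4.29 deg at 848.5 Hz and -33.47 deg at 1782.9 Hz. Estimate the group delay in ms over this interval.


Group delay from phase difference:
tau = -d(phi)/d(omega)
d(phi) = -29.18 deg = -0.509287 rad
d(omega) = 2*pi*(1782.9 - 848.5) = 5871.0084 rad/s
tau = -(-0.509287) / 5871.0084
    = 0.0867 ms

0.0867 ms


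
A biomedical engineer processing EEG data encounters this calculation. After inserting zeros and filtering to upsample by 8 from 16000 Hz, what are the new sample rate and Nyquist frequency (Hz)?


Step 1 — output sample rate after interpolation by L:
fs_out = L * fs_in = 8 * 16000 = 128000 Hz

Step 2 — Nyquist frequency of the output stream:
f_Nyq = fs_out / 2 = 128000 / 2 = 64000.0 Hz

fs_out = 128000 Hz; f_Nyquist = 64000.0 Hz


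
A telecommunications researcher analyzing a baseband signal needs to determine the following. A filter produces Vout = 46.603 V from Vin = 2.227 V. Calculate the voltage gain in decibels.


Voltage gain in dB:
G = 20 * log10(Vout / Vin)
  = 20 * log10(46.603 / 2.227)
  = 20 * log10(20.926358)
  = 20 * 1.320694
  = 26.41 dB

26.41 dB


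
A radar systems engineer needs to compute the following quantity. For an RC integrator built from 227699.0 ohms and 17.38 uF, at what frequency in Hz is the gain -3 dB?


Cutoff frequency of a first-order RC filter:
fc = 1 / (2 * pi * R * C)
C = 17.38 uF = 1.738e-05 F
fc = 1 / (2 * pi * 227699.0 * 1.738e-05)
   = 1 / 24.86513169569
   = 0.040217 Hz

0.040217 Hz


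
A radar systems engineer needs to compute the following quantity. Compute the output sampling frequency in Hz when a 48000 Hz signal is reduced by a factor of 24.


Decimation reduces the sample rate:
fs_out = fs_in / M
       = 48000 / 24
       = 2000.0 Hz

2000.0 Hz


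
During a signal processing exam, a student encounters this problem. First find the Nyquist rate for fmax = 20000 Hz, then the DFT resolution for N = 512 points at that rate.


Step 1 — Nyquist sampling rate:
fs = 2 * fmax = 2 * 20000 = 40000 Hz

Step 2 — DFT bin spacing:
df = fs / N = 40000 / 512 = 78.125 Hz

78.125 Hz


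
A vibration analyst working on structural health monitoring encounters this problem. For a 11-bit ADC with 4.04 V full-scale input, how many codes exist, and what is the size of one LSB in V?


Step 1 — number of quantization levels:
L = 2^N = 2^11 = 2048

Step 2 — LSB step size:
delta = Vfs / L
      = 4.04 / 2048
      = 0.00197266 V

Levels = 2048; step size = 0.00197266 V


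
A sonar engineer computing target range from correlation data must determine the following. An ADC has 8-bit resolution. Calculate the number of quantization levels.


Number of quantization levels = 2^N
= 2^8
= 256

256


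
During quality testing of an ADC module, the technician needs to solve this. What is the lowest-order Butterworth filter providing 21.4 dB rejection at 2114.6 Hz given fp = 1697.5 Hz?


Butterworth filter order formula:
n = log10(10^(A/10) - 1) / (2 * log10(f_stop/f_pass))
10^(21.4/10) - 1 = 137.0384
f_stop/f_pass = 2114.6 / 1697.5 = 1.2457
n = 11.1972 -> ceil = 12

12


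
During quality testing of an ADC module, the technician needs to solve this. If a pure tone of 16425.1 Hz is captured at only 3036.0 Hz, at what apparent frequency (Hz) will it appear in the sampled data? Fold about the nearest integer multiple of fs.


Compute the nearest integer multiple of fs to the signal:
n = round(16425.1 / 3036.0) = 5
f_alias = |16425.1 - 5 * 3036.0|
        = |16425.1 - 15180.0|
        = 1245.1 Hz

1245.1


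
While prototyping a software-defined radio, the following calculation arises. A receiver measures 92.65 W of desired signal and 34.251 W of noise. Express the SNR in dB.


SNR in decibels:
SNR = 10 * log10(Ps / Pn)
    = 10 * log10(92.65 / 34.251)
    = 10 * log10(2.705)
    = 10 * 0.4322
    = 4.32 dB

4.32 dB


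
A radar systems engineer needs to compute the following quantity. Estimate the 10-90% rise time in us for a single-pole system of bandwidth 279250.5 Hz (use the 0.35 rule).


Rise time from bandwidth relationship:
tr = 0.35 / BW
   = 0.35 / 279250.5
   = 1.253354963e-06 s
   = 1.2534 us

1.2534 us


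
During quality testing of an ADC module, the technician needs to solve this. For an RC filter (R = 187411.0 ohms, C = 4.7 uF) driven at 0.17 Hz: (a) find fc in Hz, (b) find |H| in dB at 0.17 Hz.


Step 1 — cutoff frequency:
fc = 1 / (2*pi*R*C)
C = 4.7 uF = 4.7e-06 F
fc = 1 / (2*pi*187411.0*4.7e-06)
   = 0.180687 Hz

Step 2 — magnitude at f = 0.17 Hz:
|H(f)| = 1 / sqrt(1 + (f/fc)^2)
f/fc = 0.17 / 0.180687 = 0.940854
|H| = 1 / sqrt(1 + 0.885206) = 0.7283172
|H|_dB = 20*log10(0.7283172) = -2.75 dB

fc = 0.180687 Hz; |H(0.17 Hz)| = -2.75 dB


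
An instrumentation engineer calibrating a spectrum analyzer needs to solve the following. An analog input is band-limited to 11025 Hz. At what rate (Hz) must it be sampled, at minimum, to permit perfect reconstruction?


The Nyquist rate is twice the maximum frequency component.
fs_min = 2 * fmax
      = 2 * 11025
      = 22050 Hz

22050


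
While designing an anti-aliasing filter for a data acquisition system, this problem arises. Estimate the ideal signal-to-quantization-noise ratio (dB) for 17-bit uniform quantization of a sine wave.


Theoretical SNR for a full-scale sinusoid:
SNR = 6.02 * N + 1.76
    = 6.02 * 17 + 1.76
    = 102.34 + 1.76
    = 104.1 dB

104.1 dB


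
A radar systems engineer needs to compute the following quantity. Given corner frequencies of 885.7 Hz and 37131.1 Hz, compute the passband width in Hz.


Bandwidth is the difference of -3dB frequencies:
BW = f_high - f_low
   = 37131.1 - 885.7
   = 36245.4 Hz

36245.4 Hz


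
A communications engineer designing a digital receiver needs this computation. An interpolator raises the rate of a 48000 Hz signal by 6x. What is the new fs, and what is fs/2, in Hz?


Step 1 — output sample rate after interpolation by L:
fs_out = L * fs_in = 6 * 48000 = 288000 Hz

Step 2 — Nyquist frequency of the output stream:
f_Nyq = fs_out / 2 = 288000 / 2 = 144000.0 Hz

fs_out = 288000 Hz; f_Nyquist = 144000.0 Hz


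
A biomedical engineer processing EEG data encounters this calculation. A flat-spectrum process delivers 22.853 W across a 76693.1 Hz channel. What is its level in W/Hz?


Power spectral density:
PSD = P / BW
    = 22.853 / 76693.1
    = 0.00029798 W/Hz

0.00029798 W/Hz


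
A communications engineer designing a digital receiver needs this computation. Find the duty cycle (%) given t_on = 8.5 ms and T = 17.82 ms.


Duty cycle as a percentage:
DC = (t_on / T) * 100
   = (8.5 / 17.82) * 100
   = 0.476992 * 100
   = 47.7 %

47.7 %


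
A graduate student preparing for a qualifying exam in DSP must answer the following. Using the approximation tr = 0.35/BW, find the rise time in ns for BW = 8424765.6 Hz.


Rise time from bandwidth relationship:
tr = 0.35 / BW
   = 0.35 / 8424765.6
   = 4.154418255e-08 s
   = 41.5442 ns

41.5442 ns


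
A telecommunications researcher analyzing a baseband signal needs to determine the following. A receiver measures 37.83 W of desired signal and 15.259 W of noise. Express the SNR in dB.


SNR in decibels:
SNR = 10 * log10(Ps / Pn)
    = 10 * log10(37.83 / 15.259)
    = 10 * log10(2.4792)
    = 10 * 0.3943
    = 3.94 dB

3.94 dB


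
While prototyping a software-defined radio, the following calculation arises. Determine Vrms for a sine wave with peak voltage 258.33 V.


RMS voltage for a sinusoidal waveform:
V_rms = V_peak / sqrt(2)
      = 258.33 / 1.414214
      = 182.667 V

182.667 V


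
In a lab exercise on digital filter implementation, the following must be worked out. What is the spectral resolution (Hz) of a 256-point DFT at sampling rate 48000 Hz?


DFT frequency resolution:
df = fs / N
   = 48000 / 256
   = 187.5 Hz

187.5 Hz


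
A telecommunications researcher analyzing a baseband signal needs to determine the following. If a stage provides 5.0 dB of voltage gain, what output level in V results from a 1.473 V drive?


Output voltage from dB gain:
V_out = V_in * 10^(gain_dB / 20)
      = 1.473 * 10^(5.0 / 20)
      = 1.473 * 1.778279
      = 2.6194 V

2.6194 V


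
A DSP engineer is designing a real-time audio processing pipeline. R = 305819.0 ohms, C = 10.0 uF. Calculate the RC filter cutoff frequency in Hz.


Cutoff frequency of a first-order RC filter:
fc = 1 / (2 * pi * R * C)
C = 10.0 uF = 1e-05 F
fc = 1 / (2 * pi * 305819.0 * 1e-05)
   = 1 / 19.215174474564
   = 0.052042 Hz

0.052042 Hz


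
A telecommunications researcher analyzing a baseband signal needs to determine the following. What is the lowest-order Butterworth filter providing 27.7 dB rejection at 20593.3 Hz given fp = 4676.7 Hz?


Butterworth filter order formula:
n = log10(10^(A/10) - 1) / (2 * log10(f_stop/f_pass))
10^(27.7/10) - 1 = 587.8437
f_stop/f_pass = 20593.3 / 4676.7 = 4.4034
n = 2.1508 -> ceil = 3

3


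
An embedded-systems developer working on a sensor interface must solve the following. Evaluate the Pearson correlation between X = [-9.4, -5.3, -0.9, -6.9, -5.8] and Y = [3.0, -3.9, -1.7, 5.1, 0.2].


Pearson correlation coefficient (population):
r = cov(X,Y) / (std(X) * std(Y))
Mean X = -5.66, Mean Y = 0.54
Cov(X,Y) = -5.4136
Std(X) = 2.768826, Std(Y) = 3.215338
r = -0.6081

-0.6081


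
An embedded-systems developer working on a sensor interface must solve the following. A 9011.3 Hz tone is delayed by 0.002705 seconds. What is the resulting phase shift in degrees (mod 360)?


Phase shift from frequency and time delay:
phi = 360 * f * t_delay
    = 360 * 9011.3 * 0.002705
    = 8775.2 degrees
    mod 360 = 135.2 degrees

135.2 degrees
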